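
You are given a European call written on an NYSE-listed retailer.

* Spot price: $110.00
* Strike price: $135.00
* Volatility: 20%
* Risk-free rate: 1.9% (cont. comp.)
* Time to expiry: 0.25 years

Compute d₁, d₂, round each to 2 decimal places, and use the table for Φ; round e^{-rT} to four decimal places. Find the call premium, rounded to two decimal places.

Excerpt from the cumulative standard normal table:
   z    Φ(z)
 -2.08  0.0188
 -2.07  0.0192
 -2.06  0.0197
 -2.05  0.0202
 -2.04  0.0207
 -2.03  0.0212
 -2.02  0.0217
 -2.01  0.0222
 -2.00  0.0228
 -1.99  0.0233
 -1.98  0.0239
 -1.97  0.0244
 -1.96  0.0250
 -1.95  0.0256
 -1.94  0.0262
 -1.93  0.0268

$0.10

σ√T = 0.2·√0.25 = 0.1000
ln(S/K) + (r + σ²/2)T = ln(110/135) + (0.019 + 0.2²/2)·0.25 = -0.2048 + 0.0098 = -0.1950
d₁ = -0.1950 / 0.1000 = -1.9504 → -1.95
d₂ = d₁ − σ√T = -1.9504 − 0.1000 = -2.0504 → -2.05
e^(−rT) = e^(−0.019·0.25) = 0.9953
N(d₁) = N(-1.95) = 0.0256;  N(d₂) = N(-2.05) = 0.0202
C = 110·0.0256 − 135·0.9953·0.0202 = 2.8160 − 2.7142 = 0.1018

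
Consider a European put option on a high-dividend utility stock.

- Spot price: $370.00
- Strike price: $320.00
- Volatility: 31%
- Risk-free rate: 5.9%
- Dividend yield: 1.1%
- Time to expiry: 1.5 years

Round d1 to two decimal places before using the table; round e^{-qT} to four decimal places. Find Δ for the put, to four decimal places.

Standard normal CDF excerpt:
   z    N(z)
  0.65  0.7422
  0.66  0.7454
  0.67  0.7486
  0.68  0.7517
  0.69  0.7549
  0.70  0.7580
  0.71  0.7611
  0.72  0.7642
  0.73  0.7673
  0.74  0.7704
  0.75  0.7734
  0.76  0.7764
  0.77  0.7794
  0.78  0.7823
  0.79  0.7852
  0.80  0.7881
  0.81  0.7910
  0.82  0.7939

T = 1.5;  σ√T = 0.3797
d₁ = [ln(370/320) + (0.059 − 0.011 + 0.31²/2)·1.5] / 0.3797 = [0.1452 + 0.1441] / 0.3797 = 0.7619 → 0.76
N(d₁) = N(0.76) = 0.7764
Δ_put = exp(−qT)·(N(d₁) − 1) = 0.9836·(0.7764 − 1) = -0.2199

-0.2199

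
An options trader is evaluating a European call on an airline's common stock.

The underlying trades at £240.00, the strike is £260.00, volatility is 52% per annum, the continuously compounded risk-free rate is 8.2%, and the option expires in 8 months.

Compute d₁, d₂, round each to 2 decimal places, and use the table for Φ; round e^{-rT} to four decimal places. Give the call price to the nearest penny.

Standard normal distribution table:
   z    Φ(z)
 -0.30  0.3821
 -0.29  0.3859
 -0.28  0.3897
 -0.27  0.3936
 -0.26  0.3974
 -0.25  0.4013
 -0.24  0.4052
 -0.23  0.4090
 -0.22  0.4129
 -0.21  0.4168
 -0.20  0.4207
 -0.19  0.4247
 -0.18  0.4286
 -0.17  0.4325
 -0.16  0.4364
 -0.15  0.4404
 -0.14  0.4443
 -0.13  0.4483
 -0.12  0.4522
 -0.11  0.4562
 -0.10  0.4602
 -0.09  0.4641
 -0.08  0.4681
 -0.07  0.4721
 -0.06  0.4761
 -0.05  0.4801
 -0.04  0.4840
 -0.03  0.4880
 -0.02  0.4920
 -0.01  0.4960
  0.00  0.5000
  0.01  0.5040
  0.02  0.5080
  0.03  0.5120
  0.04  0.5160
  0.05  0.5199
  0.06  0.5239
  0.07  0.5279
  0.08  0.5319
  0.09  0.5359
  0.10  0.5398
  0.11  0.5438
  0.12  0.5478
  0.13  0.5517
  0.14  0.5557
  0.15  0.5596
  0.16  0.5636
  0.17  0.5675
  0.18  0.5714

£37.41

T = 0.6667;  σ√T = 0.4246
d₁ = [ln(240/260) + (0.082 + 0.52²/2)·0.6667] / 0.4246 = [-0.0800 + 0.1448] / 0.4246 = 0.1525 ⇒ 0.15
d₂ = d₁ − σ√T = 0.1525 − 0.4246 = -0.2721 ⇒ -0.27
exp(−rT) = exp(−0.082·0.6667) = 0.9468
N(d₁) = N(0.15) = 0.5596;  N(d₂) = N(-0.27) = 0.3936
C = 240·0.5596 − 260·0.9468·0.3936 = 134.3040 − 96.8917 = 37.4123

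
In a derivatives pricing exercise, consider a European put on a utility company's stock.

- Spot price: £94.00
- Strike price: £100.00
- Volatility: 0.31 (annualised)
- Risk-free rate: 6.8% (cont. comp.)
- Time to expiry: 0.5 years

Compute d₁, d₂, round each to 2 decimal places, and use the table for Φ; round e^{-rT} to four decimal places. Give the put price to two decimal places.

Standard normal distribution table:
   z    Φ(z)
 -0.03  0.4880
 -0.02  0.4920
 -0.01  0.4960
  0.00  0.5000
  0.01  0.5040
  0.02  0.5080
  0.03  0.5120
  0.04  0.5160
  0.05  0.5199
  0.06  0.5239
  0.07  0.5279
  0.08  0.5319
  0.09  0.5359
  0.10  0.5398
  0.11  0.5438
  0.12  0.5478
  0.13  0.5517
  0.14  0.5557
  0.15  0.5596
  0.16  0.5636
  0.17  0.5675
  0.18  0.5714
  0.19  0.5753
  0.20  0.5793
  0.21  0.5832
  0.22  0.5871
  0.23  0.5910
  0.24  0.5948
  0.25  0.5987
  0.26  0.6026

£9.74

σ√T = 0.31·√0.5 = 0.2192
d₁ = [ln(94/100) + (0.068 + 0.31²/2)·0.5] / 0.2192 = [-0.0619 + 0.0580] / 0.2192 = -0.0176 ≈ -0.02
d₂ = d₁ − σ√T = -0.0176 − 0.2192 = -0.2368 ≈ -0.24
e^(−rT) = e^(−0.068·0.5) = 0.9666
N(−d₂) = N(0.24) = 0.5948;  N(−d₁) = N(0.02) = 0.5080
P = 100·0.9666·0.5948 − 94·0.5080 = 57.4934 − 47.7520 = 9.7414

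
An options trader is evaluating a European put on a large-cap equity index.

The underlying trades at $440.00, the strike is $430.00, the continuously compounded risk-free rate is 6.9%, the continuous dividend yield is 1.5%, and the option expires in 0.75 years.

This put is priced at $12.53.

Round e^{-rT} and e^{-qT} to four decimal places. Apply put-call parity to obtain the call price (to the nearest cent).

$39.27

e^(−qT) = e^(−0.015·0.75) = 0.9888;  e^(−rT) = e^(−0.069·0.75) = 0.9496
Put-call parity: C − P = S·e^(−qT) − K·e^(−rT) = 440·0.9888 − 430·0.9496 = 435.0720 − 408.3280 = 26.7440
C = P + (C − P) = 12.53 + (26.7440) = 39.2740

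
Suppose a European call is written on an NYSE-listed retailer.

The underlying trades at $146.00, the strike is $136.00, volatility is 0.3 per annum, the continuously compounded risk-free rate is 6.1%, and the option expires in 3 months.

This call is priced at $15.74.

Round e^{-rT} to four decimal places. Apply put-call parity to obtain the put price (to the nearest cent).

exp(−rT) = exp(−0.061·0.25) = 0.9849
Put-call parity: C − P = S − K·e^(−rT) = 146 − 136·0.9849 = 146 − 133.9464 = 12.0536
P = C − (C − P) = 15.74 − (12.0536) = 3.6864

$3.69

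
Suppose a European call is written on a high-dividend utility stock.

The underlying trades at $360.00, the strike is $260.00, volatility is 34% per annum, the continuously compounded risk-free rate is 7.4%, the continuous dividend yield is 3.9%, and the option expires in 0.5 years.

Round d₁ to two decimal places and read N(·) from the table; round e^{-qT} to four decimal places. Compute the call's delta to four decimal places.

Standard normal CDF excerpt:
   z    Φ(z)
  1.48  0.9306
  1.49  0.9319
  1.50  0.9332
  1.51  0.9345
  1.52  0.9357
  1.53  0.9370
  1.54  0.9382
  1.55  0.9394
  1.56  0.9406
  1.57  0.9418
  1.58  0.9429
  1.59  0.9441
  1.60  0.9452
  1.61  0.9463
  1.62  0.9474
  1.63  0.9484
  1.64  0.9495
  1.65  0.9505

0.9213

σ√T = 0.34·√0.5 = 0.2404
ln(S/K) + (r − q + σ²/2)T = ln(360/260) + (0.074 − 0.039 + 0.34²/2)·0.5 = 0.3254 + 0.0464 = 0.3718
d₁ = 0.3718 / 0.2404 = 1.5466 ⇒ 1.55
N(d₁) = N(1.55) = 0.9394
Δ_call = e^(−qT)·N(d₁) = 0.9807·0.9394 = 0.9213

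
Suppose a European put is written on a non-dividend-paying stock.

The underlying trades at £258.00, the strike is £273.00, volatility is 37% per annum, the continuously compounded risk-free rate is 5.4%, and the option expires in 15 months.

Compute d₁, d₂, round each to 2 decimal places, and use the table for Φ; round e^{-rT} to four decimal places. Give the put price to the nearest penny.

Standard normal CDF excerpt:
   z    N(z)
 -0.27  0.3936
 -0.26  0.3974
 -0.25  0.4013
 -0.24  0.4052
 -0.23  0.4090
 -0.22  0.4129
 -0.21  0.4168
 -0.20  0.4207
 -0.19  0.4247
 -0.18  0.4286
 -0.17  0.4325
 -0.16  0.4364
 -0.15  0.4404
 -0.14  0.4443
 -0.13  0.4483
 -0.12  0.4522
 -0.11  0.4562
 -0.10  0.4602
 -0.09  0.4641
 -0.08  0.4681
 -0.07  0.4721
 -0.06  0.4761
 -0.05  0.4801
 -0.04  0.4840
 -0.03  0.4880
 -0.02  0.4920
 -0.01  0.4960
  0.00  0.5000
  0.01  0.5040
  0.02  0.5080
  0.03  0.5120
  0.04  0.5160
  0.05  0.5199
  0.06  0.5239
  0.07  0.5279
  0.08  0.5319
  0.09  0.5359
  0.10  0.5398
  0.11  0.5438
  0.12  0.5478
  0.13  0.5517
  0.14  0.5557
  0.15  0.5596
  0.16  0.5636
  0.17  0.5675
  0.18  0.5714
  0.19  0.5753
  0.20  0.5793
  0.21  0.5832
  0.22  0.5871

σ√T = 0.37·√1.25 = 0.4137
d₁ = [ln(258/273) + (0.054 + ½·0.37²)·1.25] / (σ√T) = (-0.0565 + 0.1531) / 0.4137 = 0.2334 → 0.23
d₂ = 0.2334 − 0.4137 = -0.1803 → -0.18
exp(−rT) = exp(−0.054·1.25) = 0.9347
P = 273·0.9347·N(0.18) − 258·N(-0.23) = 273·0.9347·0.5714 − 258·0.4090 = 145.8059 − 105.5220 = 40.2839

£40.28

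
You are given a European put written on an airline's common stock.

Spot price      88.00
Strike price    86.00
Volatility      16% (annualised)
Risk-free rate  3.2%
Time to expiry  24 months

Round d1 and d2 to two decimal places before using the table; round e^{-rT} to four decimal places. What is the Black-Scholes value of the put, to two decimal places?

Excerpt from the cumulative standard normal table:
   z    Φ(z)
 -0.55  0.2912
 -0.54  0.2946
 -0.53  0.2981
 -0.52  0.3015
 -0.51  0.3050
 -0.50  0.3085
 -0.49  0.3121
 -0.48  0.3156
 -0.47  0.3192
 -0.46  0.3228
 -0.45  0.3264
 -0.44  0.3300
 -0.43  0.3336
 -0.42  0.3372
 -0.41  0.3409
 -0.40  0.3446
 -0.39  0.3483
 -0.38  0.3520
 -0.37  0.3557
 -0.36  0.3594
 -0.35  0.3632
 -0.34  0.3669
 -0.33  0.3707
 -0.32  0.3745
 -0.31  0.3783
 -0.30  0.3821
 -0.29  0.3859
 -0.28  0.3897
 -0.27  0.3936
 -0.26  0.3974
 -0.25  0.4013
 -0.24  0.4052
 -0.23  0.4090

4.60

T = 2;  σ√T = 0.2263
ln(S/K) + (r + σ²/2)T = ln(88/86) + (0.032 + 0.16²/2)·2 = 0.0230 + 0.0896 = 0.1126
d₁ = 0.1126 / 0.2263 = 0.4976 ⇒ 0.50
d₂ = d₁ − σ√T = 0.4976 − 0.2263 = 0.2713 ⇒ 0.27
exp(−rT) = exp(−0.032·2) = 0.9380
N(−d₂) = N(-0.27) = 0.3936;  N(−d₁) = N(-0.50) = 0.3085
P = 86·0.9380·0.3936 − 88·0.3085 = 31.7509 − 27.1480 = 4.6029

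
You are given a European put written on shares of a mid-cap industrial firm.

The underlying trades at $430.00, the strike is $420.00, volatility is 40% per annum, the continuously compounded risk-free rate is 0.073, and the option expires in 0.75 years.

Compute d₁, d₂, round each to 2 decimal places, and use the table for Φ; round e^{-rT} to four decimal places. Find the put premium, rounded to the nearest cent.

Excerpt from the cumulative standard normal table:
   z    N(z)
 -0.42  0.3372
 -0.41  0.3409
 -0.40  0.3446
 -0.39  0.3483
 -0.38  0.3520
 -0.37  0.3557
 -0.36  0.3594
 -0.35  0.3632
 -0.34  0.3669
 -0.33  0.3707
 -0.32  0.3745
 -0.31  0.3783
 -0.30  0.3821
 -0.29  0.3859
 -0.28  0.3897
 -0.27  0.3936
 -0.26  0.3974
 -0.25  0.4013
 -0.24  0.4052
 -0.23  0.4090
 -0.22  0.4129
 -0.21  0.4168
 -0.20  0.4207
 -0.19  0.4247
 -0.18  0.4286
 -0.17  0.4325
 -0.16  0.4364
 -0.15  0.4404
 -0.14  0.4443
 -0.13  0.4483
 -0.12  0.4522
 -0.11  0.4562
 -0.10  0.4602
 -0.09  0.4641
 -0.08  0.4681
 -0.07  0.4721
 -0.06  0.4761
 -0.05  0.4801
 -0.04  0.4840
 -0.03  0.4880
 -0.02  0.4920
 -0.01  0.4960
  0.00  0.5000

σ√T = 0.4·√0.75 = 0.3464
d₁ = [ln(430/420) + (0.073 + 0.4²/2)·0.75] / 0.3464 = [0.0235 + 0.1148] / 0.3464 = 0.3992 which rounds to 0.40
d₂ = d₁ − σ√T = 0.3992 − 0.3464 = 0.0528 which rounds to 0.05
e^(−rT) = e^(−0.073·0.75) = 0.9467
P = 420·0.9467·N(-0.05) − 430·N(-0.40) = 420·0.9467·0.4801 − 430·0.3446 = 190.8945 − 148.1780 = 42.7165

$42.72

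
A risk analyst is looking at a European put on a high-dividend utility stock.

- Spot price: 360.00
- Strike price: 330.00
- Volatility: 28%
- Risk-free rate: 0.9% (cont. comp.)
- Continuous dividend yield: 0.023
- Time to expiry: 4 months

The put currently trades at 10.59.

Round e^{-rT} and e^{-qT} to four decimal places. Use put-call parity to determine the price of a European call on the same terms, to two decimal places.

e^(−qT) = e^(−0.023·0.3333) = 0.9924;  e^(−rT) = e^(−0.009·0.3333) = 0.9970
Put-call parity: C − P = S·e^(−qT) − K·e^(−rT) = 360·0.9924 − 330·0.9970 = 357.2640 − 329.0100 = 28.2540
C = P + (C − P) = 10.59 + (28.2540) = 38.8440

38.84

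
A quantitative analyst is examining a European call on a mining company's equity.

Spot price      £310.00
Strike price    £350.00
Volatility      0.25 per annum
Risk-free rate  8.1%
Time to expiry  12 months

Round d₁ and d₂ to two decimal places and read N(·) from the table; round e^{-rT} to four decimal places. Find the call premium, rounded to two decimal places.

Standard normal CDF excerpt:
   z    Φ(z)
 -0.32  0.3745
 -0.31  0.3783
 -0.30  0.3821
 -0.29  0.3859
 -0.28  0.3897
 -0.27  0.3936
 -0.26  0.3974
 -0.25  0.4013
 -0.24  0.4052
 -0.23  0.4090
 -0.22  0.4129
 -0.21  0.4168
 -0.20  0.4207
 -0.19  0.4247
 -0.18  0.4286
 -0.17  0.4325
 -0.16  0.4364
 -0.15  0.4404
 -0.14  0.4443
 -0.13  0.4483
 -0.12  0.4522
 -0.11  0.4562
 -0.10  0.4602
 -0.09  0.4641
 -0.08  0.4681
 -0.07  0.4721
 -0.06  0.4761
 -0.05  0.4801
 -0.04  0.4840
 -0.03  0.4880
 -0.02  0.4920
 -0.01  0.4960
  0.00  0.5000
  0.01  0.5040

σ√T = 0.25·√1 = 0.2500
d₁ = [ln(310/350) + (0.081 + 0.25²/2)·1] / 0.2500 = [-0.1214 + 0.1123] / 0.2500 = -0.0364 ≈ -0.04
d₂ = d₁ − σ√T = -0.0364 − 0.2500 = -0.2864 ≈ -0.29
e^(−rT) = e^(−0.081·1) = 0.9222
C = 310·N(-0.04) − 350·0.9222·N(-0.29) = 310·0.4840 − 350·0.9222·0.3859 = 150.0400 − 124.5569 = 25.4831

£25.48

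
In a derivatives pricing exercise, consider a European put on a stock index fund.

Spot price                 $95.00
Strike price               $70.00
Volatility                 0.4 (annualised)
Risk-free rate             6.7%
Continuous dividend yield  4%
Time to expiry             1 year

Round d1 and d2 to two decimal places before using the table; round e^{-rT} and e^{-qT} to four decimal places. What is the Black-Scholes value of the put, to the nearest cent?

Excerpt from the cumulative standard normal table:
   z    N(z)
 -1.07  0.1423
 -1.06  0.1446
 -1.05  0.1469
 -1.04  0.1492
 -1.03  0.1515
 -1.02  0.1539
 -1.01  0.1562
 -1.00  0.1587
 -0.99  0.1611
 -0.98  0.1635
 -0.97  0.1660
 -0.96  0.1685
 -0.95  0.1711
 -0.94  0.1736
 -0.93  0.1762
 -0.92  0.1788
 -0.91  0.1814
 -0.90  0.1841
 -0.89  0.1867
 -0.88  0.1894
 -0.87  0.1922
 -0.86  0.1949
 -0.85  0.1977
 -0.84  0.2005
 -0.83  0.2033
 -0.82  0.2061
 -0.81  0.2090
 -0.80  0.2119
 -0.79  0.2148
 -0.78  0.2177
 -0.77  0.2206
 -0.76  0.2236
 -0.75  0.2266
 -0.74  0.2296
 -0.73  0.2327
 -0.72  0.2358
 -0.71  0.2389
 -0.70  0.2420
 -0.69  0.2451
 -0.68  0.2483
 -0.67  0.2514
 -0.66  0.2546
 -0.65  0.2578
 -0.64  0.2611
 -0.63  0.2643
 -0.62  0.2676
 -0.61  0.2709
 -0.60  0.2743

$3.47

σ√T = 0.4 × 1.0000 = 0.4000
ln(S/K) + (r − q + σ²/2)T = ln(95/70) + (0.067 − 0.04 + 0.4²/2)·1 = 0.3054 + 0.1070 = 0.4124
d₁ = 0.4124 / 0.4000 = 1.0310 which rounds to 1.03
d₂ = d₁ − σ√T = 1.0310 − 0.4000 = 0.6310 which rounds to 0.63
exp(−qT) = exp(−0.04·1) = 0.9608;  exp(−rT) = exp(−0.067·1) = 0.9352
P = 70·0.9352·N(-0.63) − 95·0.9608·N(-1.03) = 70·0.9352·0.2643 − 95·0.9608·0.1515 = 17.3021 − 13.8283 = 3.4738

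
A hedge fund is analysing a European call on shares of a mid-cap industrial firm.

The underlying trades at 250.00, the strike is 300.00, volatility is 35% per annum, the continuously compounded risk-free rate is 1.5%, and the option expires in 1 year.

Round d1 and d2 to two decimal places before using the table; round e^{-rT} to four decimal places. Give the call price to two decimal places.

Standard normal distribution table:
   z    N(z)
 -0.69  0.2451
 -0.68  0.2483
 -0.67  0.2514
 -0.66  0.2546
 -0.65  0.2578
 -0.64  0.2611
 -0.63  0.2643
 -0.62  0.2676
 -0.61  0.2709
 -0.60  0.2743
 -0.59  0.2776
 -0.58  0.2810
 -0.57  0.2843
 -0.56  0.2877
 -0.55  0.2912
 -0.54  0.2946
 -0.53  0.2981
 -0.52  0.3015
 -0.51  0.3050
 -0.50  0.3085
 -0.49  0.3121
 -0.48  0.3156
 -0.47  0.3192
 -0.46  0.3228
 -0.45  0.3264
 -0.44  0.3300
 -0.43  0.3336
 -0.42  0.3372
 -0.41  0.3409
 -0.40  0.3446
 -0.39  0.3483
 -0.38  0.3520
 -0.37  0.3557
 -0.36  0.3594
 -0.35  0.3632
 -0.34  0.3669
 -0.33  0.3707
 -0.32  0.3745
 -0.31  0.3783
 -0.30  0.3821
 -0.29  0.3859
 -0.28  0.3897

σ√T = 0.35·√1 = 0.3500
d₁ = [ln(250/300) + (0.015 + ½·0.35²)·1] / (σ√T) = (-0.1823 + 0.0762) / 0.3500 = -0.3031 which rounds to -0.30
d₂ = -0.3031 − 0.3500 = -0.6531 which rounds to -0.65
exp(−rT) = exp(−0.015·1) = 0.9851
N(d₁) = N(-0.30) = 0.3821;  N(d₂) = N(-0.65) = 0.2578
C = 250·0.3821 − 300·0.9851·0.2578 = 95.5250 − 76.1876 = 19.3374

19.34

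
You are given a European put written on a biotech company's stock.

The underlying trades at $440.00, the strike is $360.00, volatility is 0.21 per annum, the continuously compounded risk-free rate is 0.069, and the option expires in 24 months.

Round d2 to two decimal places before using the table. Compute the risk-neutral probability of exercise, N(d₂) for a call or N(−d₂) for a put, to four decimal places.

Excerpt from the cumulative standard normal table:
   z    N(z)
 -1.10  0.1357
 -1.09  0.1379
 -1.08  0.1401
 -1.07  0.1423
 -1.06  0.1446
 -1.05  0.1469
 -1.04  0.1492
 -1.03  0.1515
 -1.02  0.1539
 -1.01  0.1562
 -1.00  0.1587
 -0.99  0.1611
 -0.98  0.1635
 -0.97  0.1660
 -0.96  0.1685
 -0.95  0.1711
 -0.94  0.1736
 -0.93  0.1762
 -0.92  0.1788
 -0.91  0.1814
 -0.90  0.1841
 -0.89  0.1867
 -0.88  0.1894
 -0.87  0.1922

σ√T = 0.21·√2 = 0.2970
ln(S/K) + (r + σ²/2)T = ln(440/360) + (0.069 + 0.21²/2)·2 = 0.2007 + 0.1821 = 0.3828
d₁ = 0.3828 / 0.2970 = 1.2889 → 1.29
d₂ = d₁ − σ√T = 1.2889 − 0.2970 = 0.9919 → 0.99
Pr(exercise) under Q = N(−d₂) = N(-0.99) = 0.1611

0.1611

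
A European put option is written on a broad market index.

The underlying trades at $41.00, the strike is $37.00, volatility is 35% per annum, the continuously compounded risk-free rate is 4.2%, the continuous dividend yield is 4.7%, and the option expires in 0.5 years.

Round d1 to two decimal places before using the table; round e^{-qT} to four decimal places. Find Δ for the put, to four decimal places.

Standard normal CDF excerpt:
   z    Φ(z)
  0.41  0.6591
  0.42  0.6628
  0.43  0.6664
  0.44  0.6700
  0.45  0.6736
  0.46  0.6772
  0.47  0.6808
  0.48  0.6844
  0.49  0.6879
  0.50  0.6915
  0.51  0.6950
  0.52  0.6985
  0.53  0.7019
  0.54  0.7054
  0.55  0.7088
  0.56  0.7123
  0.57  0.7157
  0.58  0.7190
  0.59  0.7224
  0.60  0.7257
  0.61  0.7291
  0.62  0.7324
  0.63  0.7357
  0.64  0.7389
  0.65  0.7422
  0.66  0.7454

-0.2912

σ√T = 0.35·√0.5 = 0.2475
ln(S/K) + (r − q + σ²/2)T = ln(41/37) + (0.042 − 0.047 + 0.35²/2)·0.5 = 0.1027 + 0.0281 = 0.1308
d₁ = 0.1308 / 0.2475 = 0.5284 ≈ 0.53
N(d₁) = N(0.53) = 0.7019
Δ_put = e^(−qT)·(N(d₁) − 1) = 0.9768·(0.7019 − 1) = -0.2912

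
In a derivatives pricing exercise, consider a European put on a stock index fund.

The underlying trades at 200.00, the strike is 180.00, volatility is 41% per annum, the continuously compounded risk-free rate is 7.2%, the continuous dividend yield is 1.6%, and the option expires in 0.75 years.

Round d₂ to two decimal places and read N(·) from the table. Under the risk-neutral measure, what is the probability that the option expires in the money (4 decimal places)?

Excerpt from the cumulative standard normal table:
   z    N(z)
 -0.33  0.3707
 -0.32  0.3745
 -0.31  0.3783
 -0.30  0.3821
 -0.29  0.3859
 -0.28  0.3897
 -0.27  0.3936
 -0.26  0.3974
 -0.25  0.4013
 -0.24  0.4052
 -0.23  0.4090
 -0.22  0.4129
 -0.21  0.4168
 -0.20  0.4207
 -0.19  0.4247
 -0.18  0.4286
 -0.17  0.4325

0.4052

T = 0.75;  σ√T = 0.3551
d₁ = [ln(200/180) + (0.072 − 0.016 + ½·0.41²)·0.75] / (σ√T) = (0.1054 + 0.1050) / 0.3551 = 0.5926 → 0.59
d₂ = 0.5926 − 0.3551 = 0.2375 → 0.24
Risk-neutral Pr[S_T < K] = N(−d₂) = N(-0.24) = 0.4052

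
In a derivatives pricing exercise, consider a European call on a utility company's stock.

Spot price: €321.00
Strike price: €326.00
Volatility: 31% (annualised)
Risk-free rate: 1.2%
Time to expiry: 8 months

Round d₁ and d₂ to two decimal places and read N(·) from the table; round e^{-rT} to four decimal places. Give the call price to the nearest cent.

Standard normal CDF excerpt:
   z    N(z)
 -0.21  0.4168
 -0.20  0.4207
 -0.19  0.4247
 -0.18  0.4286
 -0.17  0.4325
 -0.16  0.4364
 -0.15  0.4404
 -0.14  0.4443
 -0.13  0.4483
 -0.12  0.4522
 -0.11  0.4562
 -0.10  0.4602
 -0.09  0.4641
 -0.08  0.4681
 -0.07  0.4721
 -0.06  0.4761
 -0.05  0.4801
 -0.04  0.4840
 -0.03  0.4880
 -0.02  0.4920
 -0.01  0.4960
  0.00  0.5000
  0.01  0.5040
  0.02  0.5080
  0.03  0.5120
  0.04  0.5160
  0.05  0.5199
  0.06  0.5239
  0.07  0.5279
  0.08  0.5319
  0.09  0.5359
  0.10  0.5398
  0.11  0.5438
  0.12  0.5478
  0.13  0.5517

€32.15

σ√T = 0.31 × 0.8165 = 0.2531
d₁ = [ln(321/326) + (0.012 + 0.31²/2)·0.6667] / 0.2531 = [-0.0155 + 0.0400] / 0.2531 = 0.0971 which rounds to 0.10
d₂ = d₁ − σ√T = 0.0971 − 0.2531 = -0.1560 which rounds to -0.16
exp(−rT) = exp(−0.012·0.6667) = 0.9920
N(d₁) = N(0.10) = 0.5398;  N(d₂) = N(-0.16) = 0.4364
C = 321·0.5398 − 326·0.9920·0.4364 = 173.2758 − 141.1283 = 32.1475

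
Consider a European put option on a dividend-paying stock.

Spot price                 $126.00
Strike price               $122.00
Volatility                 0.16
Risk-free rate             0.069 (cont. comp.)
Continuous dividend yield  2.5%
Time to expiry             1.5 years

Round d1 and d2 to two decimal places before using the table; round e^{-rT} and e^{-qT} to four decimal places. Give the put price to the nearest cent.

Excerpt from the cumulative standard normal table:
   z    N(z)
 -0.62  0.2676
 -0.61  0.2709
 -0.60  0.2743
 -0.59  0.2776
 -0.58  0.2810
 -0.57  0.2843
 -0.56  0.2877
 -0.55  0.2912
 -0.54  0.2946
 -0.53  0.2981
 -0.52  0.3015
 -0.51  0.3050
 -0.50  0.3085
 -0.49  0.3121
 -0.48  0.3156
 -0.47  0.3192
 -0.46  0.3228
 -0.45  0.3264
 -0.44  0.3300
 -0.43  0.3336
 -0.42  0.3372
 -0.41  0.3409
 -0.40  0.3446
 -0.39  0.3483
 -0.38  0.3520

$4.62

T = 1.5;  σ√T = 0.1960
d₁ = [ln(126/122) + (0.069 − 0.025 + 0.16²/2)·1.5] / 0.1960 = [0.0323 + 0.0852] / 0.1960 = 0.5994 ≈ 0.60
d₂ = d₁ − σ√T = 0.5994 − 0.1960 = 0.4035 ≈ 0.40
exp(−qT) = exp(−0.025·1.5) = 0.9632;  exp(−rT) = exp(−0.069·1.5) = 0.9017
N(−d₂) = N(-0.40) = 0.3446;  N(−d₁) = N(-0.60) = 0.2743
P = 122·0.9017·0.3446 − 126·0.9632·0.2743 = 37.9086 − 33.2899 = 4.6186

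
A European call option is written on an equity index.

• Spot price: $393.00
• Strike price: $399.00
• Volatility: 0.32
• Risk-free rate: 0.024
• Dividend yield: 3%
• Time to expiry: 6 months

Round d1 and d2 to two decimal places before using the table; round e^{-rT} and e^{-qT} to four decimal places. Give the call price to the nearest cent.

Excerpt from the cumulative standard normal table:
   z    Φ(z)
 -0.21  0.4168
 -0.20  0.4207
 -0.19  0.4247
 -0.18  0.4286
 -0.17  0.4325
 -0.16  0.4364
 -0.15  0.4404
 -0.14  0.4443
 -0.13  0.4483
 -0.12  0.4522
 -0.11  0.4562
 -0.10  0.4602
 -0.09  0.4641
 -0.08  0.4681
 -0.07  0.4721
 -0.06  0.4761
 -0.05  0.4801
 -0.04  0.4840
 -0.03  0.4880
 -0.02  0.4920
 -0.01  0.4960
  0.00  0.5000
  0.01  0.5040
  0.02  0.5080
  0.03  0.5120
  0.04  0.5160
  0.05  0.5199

T = 0.5;  σ√T = 0.2263
d₁ = [ln(393/399) + (0.024 − 0.03 + 0.32²/2)·0.5] / 0.2263 = [-0.0152 + 0.0226] / 0.2263 = 0.0329 which rounds to 0.03
d₂ = d₁ − σ√T = 0.0329 − 0.2263 = -0.1934 which rounds to -0.19
exp(−qT) = exp(−0.03·0.5) = 0.9851;  exp(−rT) = exp(−0.024·0.5) = 0.9881
N(d₁) = N(0.03) = 0.5120;  N(d₂) = N(-0.19) = 0.4247
C = 393·0.9851·0.5120 − 399·0.9881·0.4247 = 198.2179 − 167.4388 = 30.7791

$30.78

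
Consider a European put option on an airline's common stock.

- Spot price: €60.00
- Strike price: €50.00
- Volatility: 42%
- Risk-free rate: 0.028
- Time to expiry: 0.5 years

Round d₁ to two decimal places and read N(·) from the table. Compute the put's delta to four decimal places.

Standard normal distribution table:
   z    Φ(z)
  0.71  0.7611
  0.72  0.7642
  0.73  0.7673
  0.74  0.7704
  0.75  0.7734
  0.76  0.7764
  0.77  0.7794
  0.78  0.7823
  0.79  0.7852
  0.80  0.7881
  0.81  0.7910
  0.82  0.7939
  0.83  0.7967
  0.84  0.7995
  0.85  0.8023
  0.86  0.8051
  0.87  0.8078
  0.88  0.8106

σ√T = 0.42·√0.5 = 0.2970
d₁ = [ln(60/50) + (0.028 + 0.42²/2)·0.5] / 0.2970 = [0.1823 + 0.0581] / 0.2970 = 0.8095 → 0.81
N(d₁) = N(0.81) = 0.7910
Δ_put = N(d₁) − 1 = 0.7910 − 1 = -0.2090

-0.2090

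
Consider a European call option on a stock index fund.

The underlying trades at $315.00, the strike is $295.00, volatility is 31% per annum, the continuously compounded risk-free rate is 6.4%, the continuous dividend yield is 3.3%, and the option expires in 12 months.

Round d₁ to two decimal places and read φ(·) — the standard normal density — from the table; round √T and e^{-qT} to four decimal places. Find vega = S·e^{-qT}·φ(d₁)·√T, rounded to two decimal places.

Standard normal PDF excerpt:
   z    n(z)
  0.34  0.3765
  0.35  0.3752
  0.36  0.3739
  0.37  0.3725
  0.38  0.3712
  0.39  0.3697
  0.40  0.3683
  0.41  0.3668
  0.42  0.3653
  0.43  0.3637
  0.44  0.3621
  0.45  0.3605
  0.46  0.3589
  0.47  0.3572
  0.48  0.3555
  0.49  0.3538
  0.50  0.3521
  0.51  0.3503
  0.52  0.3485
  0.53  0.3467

108.86

σ√T = 0.31 × 1.0000 = 0.3100
d₁ = [ln(315/295) + (0.064 − 0.033 + 0.31²/2)·1] / 0.3100 = [0.0656 + 0.0791] / 0.3100 = 0.4666 which rounds to 0.47
√T = √1 = 1.0000
φ(d₁) = φ(0.47) = 0.3572
e^(−qT) = e^(−0.033·1) = 0.9675
vega = S·e^(−qT)·φ(d₁)·√T = 315·0.9675·0.3572·1.0000 = 108.8612
(Vega is the same for a European call and put with the same parameters.)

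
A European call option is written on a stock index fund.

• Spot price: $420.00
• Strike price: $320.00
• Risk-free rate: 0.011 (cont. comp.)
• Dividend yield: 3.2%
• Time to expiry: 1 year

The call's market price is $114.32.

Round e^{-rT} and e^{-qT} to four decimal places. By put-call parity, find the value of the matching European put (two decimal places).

exp(−qT) = exp(−0.032·1) = 0.9685;  exp(−rT) = exp(−0.011·1) = 0.9891
Put-call parity: C − P = S·e^(−qT) − K·e^(−rT) = 420·0.9685 − 320·0.9891 = 406.7700 − 316.5120 = 90.2580
P = C − (C − P) = 114.32 − (90.2580) = 24.0620

$24.06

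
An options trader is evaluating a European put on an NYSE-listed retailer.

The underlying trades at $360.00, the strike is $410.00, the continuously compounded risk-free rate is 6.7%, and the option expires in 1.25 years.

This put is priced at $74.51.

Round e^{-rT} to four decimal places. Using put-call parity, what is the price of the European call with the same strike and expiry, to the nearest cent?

$57.43

exp(−rT) = exp(−0.067·1.25) = 0.9197
Put-call parity: C − P = S − K·e^(−rT) = 360 − 410·0.9197 = 360 − 377.0770 = -17.0770
C = P + (C − P) = 74.51 + (-17.0770) = 57.4330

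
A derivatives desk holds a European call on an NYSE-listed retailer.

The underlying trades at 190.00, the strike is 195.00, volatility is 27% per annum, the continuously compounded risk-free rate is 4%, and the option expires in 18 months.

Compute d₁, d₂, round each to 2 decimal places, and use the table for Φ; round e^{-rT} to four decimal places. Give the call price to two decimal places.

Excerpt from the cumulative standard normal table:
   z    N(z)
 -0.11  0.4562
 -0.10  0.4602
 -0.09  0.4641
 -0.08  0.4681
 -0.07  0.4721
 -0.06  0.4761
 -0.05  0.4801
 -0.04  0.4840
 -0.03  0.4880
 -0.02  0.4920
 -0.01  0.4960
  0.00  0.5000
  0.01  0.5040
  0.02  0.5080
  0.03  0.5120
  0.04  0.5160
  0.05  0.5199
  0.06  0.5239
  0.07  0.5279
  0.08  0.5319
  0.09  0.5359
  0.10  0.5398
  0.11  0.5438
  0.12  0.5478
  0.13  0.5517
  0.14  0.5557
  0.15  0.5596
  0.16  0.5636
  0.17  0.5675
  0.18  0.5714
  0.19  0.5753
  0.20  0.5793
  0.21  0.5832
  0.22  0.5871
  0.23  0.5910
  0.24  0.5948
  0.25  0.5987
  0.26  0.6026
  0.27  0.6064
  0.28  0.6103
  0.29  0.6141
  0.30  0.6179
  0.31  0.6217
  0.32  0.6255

27.78

σ√T = 0.27·√1.5 = 0.3307
d₁ = [ln(190/195) + (0.04 + ½·0.27²)·1.5] / (σ√T) = (-0.0260 + 0.1147) / 0.3307 = 0.2682 ≈ 0.27
d₂ = 0.2682 − 0.3307 = -0.0624 ≈ -0.06
e^(−rT) = e^(−0.04·1.5) = 0.9418
C = 190·N(0.27) − 195·0.9418·N(-0.06) = 190·0.6064 − 195·0.9418·0.4761 = 115.2160 − 87.4362 = 27.7798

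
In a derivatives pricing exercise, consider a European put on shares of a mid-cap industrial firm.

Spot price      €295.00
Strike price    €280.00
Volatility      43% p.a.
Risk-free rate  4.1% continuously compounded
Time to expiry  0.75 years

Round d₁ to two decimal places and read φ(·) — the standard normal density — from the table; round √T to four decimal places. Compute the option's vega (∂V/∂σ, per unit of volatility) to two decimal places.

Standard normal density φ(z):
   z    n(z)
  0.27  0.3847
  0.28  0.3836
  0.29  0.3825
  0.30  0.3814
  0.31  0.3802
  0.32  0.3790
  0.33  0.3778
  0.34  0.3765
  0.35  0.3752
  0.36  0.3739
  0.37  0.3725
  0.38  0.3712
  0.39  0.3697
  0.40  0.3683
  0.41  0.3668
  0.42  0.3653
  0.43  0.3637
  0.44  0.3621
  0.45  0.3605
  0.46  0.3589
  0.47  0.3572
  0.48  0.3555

σ√T = 0.43 × 0.8660 = 0.3724
d₁ = [ln(295/280) + (0.041 + 0.43²/2)·0.75] / 0.3724 = [0.0522 + 0.1001] / 0.3724 = 0.4089 → 0.41
√T = √0.75 = 0.8660
φ(d₁) = φ(0.41) = 0.3668
vega = S·φ(d₁)·√T = 295·0.3668·0.8660 = 93.7064

93.71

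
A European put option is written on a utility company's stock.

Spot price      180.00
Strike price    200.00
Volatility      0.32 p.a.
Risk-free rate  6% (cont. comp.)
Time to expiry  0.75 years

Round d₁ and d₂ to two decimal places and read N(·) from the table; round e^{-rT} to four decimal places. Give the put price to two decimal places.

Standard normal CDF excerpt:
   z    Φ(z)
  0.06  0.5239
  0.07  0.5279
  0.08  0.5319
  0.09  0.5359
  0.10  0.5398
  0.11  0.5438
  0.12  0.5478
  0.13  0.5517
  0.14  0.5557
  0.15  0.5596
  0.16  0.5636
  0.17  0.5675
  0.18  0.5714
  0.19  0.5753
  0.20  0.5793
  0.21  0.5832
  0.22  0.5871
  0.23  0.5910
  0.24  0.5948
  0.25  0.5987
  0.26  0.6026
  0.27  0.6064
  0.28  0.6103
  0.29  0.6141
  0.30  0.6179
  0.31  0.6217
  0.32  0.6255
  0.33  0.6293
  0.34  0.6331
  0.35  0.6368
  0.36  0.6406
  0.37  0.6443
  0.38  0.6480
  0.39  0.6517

26.74

σ√T = 0.32 × 0.8660 = 0.2771
d₁ = [ln(180/200) + (0.06 + 0.32²/2)·0.75] / 0.2771 = [-0.1054 + 0.0834] / 0.2771 = -0.0792 ⇒ -0.08
d₂ = d₁ − σ√T = -0.0792 − 0.2771 = -0.3564 ⇒ -0.36
exp(−rT) = exp(−0.06·0.75) = 0.9560
N(−d₂) = N(0.36) = 0.6406;  N(−d₁) = N(0.08) = 0.5319
P = 200·0.9560·0.6406 − 180·0.5319 = 122.4827 − 95.7420 = 26.7407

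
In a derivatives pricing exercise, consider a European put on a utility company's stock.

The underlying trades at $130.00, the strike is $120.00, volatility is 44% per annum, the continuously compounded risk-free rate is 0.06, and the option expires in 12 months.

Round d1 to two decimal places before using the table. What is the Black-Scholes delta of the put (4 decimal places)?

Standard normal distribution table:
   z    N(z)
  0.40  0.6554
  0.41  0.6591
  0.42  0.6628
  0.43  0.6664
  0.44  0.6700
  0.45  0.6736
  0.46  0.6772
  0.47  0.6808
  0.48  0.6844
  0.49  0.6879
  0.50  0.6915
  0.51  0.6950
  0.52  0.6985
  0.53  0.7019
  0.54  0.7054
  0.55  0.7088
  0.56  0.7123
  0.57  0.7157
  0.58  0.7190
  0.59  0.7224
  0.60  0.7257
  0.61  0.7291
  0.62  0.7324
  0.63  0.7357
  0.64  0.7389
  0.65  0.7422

-0.2946

σ√T = 0.44 × 1.0000 = 0.4400
d₁ = [ln(130/120) + (0.06 + ½·0.44²)·1] / (σ√T) = (0.0800 + 0.1568) / 0.4400 = 0.5383 ≈ 0.54
N(d₁) = N(0.54) = 0.7054
Δ_put = N(d₁) − 1 = 0.7054 − 1 = -0.2946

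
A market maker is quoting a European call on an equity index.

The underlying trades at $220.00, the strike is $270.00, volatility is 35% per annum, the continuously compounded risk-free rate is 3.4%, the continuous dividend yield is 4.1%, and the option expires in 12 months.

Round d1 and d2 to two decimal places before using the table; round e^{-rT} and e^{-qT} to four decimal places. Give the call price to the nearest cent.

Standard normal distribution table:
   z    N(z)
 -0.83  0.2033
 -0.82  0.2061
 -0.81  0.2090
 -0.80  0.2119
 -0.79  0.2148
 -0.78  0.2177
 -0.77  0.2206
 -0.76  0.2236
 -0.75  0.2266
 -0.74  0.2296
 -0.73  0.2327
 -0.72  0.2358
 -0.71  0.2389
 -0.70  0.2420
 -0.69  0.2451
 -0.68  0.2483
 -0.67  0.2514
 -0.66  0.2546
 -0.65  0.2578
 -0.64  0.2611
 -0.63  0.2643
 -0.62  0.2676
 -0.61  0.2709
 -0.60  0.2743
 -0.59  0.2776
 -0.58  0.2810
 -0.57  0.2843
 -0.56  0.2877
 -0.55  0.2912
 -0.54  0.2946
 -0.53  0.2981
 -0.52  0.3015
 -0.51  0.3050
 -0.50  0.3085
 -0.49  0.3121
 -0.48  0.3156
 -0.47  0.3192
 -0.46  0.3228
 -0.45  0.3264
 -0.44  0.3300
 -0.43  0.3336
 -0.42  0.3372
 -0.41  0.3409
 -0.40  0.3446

σ√T = 0.35 × 1.0000 = 0.3500
ln(S/K) + (r − q + σ²/2)T = ln(220/270) + (0.034 − 0.041 + 0.35²/2)·1 = -0.2048 + 0.0542 = -0.1505
d₁ = -0.1505 / 0.3500 = -0.4301 ≈ -0.43
d₂ = d₁ − σ√T = -0.4301 − 0.3500 = -0.7801 ≈ -0.78
exp(−qT) = exp(−0.041·1) = 0.9598;  exp(−rT) = exp(−0.034·1) = 0.9666
C = 220·0.9598·N(-0.43) − 270·0.9666·N(-0.78) = 220·0.9598·0.3336 − 270·0.9666·0.2177 = 70.4416 − 56.8158 = 13.6259

$13.63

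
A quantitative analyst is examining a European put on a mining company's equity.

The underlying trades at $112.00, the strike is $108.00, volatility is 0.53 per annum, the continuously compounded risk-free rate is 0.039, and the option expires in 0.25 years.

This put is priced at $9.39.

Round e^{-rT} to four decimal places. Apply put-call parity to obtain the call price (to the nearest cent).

e^(−rT) = e^(−0.039·0.25) = 0.9903
Put-call parity: C − P = S − K·e^(−rT) = 112 − 108·0.9903 = 112 − 106.9524 = 5.0476
C = P + (C − P) = 9.39 + (5.0476) = 14.4376

$14.44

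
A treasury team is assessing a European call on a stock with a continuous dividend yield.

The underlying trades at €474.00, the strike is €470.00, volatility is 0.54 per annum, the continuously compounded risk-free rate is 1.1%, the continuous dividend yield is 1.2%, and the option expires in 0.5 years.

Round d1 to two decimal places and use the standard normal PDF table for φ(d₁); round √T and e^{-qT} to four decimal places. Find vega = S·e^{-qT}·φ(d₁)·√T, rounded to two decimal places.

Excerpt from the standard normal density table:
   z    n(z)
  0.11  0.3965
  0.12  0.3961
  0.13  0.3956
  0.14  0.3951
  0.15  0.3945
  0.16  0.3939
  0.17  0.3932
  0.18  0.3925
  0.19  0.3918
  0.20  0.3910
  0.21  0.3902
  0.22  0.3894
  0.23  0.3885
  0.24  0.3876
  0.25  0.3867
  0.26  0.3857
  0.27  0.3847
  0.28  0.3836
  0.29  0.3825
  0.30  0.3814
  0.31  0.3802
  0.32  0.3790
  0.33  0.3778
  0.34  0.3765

130.00

σ√T = 0.54·√0.5 = 0.3818
d₁ = [ln(474/470) + (0.011 − 0.012 + 0.54²/2)·0.5] / 0.3818 = [0.0085 + 0.0724] / 0.3818 = 0.2118 ⇒ 0.21
√T = √0.5 = 0.7071
φ(d₁) = φ(0.21) = 0.3902
e^(−qT) = e^(−0.012·0.5) = 0.9940
vega = S·e^(−qT)·φ(d₁)·√T = 474·0.9940·0.3902·0.7071 = 129.9968
(Call and put vega coincide under Black-Scholes.)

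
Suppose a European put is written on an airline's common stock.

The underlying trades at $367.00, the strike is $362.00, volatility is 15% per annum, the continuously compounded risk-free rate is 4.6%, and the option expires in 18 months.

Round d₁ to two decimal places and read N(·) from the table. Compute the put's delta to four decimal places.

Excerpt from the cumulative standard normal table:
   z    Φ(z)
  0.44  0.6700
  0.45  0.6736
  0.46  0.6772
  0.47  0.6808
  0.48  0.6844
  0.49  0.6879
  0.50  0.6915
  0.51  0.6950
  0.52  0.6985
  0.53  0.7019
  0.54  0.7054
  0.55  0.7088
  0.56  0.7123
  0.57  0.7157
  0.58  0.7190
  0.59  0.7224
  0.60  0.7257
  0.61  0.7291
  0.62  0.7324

σ√T = 0.15 × 1.2247 = 0.1837
ln(S/K) + (r + σ²/2)T = ln(367/362) + (0.046 + 0.15²/2)·1.5 = 0.0137 + 0.0859 = 0.0996
d₁ = 0.0996 / 0.1837 = 0.5421 ⇒ 0.54
N(d₁) = N(0.54) = 0.7054
Δ_put = N(d₁) − 1 = 0.7054 − 1 = -0.2946

-0.2946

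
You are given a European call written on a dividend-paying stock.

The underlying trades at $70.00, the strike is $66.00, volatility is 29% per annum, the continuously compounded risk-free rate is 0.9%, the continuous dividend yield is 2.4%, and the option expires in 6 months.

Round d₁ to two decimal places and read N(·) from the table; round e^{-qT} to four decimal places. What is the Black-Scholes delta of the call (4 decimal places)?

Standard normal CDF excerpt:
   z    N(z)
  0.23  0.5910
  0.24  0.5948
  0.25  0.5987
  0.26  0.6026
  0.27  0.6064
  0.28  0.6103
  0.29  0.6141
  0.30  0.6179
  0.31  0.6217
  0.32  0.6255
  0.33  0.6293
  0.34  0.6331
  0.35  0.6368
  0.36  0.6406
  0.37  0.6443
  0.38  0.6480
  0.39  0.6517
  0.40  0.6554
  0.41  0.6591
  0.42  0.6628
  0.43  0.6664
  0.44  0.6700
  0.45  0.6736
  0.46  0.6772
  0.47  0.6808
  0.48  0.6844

σ√T = 0.29·√0.5 = 0.2051
d₁ = [ln(70/66) + (0.009 − 0.024 + 0.29²/2)·0.5] / 0.2051 = [0.0588 + 0.0135] / 0.2051 = 0.3529 ≈ 0.35
N(d₁) = N(0.35) = 0.6368
Δ_call = exp(−qT)·N(d₁) = 0.9881·0.6368 = 0.6292

0.6292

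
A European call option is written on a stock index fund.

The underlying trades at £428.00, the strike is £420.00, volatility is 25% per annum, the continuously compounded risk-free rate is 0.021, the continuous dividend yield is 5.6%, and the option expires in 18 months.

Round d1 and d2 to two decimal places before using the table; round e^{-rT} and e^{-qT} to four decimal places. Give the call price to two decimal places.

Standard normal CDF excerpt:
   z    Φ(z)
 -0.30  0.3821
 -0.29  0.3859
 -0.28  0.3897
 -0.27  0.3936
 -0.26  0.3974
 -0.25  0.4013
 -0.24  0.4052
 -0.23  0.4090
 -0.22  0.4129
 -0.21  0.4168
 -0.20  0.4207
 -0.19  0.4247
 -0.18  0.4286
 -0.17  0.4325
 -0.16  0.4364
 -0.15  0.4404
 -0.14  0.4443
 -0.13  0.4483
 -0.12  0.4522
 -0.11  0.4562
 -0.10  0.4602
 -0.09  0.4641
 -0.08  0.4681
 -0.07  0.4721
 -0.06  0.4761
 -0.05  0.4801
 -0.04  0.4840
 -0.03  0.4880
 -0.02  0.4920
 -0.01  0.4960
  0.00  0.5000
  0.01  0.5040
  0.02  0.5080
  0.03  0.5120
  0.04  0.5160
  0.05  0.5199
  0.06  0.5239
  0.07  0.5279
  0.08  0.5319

T = 1.5;  σ√T = 0.3062
ln(S/K) + (r − q + σ²/2)T = ln(428/420) + (0.021 − 0.056 + 0.25²/2)·1.5 = 0.0189 − 0.0056 = 0.0132
d₁ = 0.0132 / 0.3062 = 0.0433 ≈ 0.04
d₂ = d₁ − σ√T = 0.0433 − 0.3062 = -0.2629 ≈ -0.26
e^(−qT) = e^(−0.056·1.5) = 0.9194;  e^(−rT) = e^(−0.021·1.5) = 0.9690
C = 428·0.9194·N(0.04) − 420·0.9690·N(-0.26) = 428·0.9194·0.5160 − 420·0.9690·0.3974 = 203.0477 − 161.7339 = 41.3138

£41.31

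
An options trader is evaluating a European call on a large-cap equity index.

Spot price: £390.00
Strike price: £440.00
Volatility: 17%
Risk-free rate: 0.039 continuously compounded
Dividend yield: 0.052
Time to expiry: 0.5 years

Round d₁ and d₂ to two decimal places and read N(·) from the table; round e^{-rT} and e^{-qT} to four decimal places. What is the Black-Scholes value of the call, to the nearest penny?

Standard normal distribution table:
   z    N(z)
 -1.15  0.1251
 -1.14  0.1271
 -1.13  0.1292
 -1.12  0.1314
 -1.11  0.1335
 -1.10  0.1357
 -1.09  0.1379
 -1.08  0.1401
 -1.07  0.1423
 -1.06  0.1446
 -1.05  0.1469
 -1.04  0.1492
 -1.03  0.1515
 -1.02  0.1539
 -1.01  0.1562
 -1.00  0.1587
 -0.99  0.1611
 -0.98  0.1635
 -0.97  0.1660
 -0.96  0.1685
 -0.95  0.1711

£3.60

σ√T = 0.17 × 0.7071 = 0.1202
d₁ = [ln(390/440) + (0.039 − 0.052 + 0.17²/2)·0.5] / 0.1202 = [-0.1206 + 0.0007] / 0.1202 = -0.9975 which rounds to -1.00
d₂ = d₁ − σ√T = -0.9975 − 0.1202 = -1.1177 which rounds to -1.12
e^(−qT) = e^(−0.052·0.5) = 0.9743;  e^(−rT) = e^(−0.039·0.5) = 0.9807
N(d₁) = N(-1.00) = 0.1587;  N(d₂) = N(-1.12) = 0.1314
C = 390·0.9743·0.1587 − 440·0.9807·0.1314 = 60.3023 − 56.7002 = 3.6022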